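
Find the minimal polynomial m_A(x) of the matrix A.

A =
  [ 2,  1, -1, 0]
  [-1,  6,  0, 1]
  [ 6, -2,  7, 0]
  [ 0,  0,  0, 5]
x^3 - 15*x^2 + 75*x - 125

The characteristic polynomial is χ_A(x) = (x - 5)^4, so the eigenvalues are known. The minimal polynomial is
  m_A(x) = Π_λ (x − λ)^{k_λ}
where k_λ is the size of the *largest* Jordan block for λ (equivalently, the smallest k with (A − λI)^k v = 0 for every generalised eigenvector v of λ).

  λ = 5: largest Jordan block has size 3, contributing (x − 5)^3

So m_A(x) = (x - 5)^3 = x^3 - 15*x^2 + 75*x - 125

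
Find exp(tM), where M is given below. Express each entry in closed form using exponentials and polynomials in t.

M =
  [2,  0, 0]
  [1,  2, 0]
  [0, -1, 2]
e^{tM} =
  [exp(2*t), 0, 0]
  [t*exp(2*t), exp(2*t), 0]
  [-t^2*exp(2*t)/2, -t*exp(2*t), exp(2*t)]

Strategy: write M = P · J · P⁻¹ where J is a Jordan canonical form, so e^{tM} = P · e^{tJ} · P⁻¹, and e^{tJ} can be computed block-by-block.

M has Jordan form
J =
  [2, 1, 0]
  [0, 2, 1]
  [0, 0, 2]
(up to reordering of blocks).

Per-block formulas:
  For a 3×3 Jordan block J_3(2): exp(t · J_3(2)) = e^(2t)·(I + t·N + (t^2/2)·N^2), where N is the 3×3 nilpotent shift.

After assembling e^{tJ} and conjugating by P, we get:

e^{tM} =
  [exp(2*t), 0, 0]
  [t*exp(2*t), exp(2*t), 0]
  [-t^2*exp(2*t)/2, -t*exp(2*t), exp(2*t)]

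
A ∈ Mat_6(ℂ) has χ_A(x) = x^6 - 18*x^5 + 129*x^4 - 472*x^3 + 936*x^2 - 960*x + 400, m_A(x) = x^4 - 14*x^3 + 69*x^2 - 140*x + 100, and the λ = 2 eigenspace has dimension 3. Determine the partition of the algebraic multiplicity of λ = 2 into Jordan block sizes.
Block sizes for λ = 2: [2, 1, 1]

Step 1 — from the characteristic polynomial, algebraic multiplicity of λ = 2 is 4. From dim ker(A − (2)·I) = 3, there are exactly 3 Jordan blocks for λ = 2.
Step 2 — from the minimal polynomial, the factor (x − 2)^2 tells us the largest block for λ = 2 has size 2.
Step 3 — with total size 4, 3 blocks, and largest block 2, the block sizes (in nonincreasing order) are [2, 1, 1].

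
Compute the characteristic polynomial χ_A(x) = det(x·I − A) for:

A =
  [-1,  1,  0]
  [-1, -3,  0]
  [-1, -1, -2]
x^3 + 6*x^2 + 12*x + 8

Expanding det(x·I − A) (e.g. by cofactor expansion or by noting that A is similar to its Jordan form J, which has the same characteristic polynomial as A) gives
  χ_A(x) = x^3 + 6*x^2 + 12*x + 8
which factors as (x + 2)^3. The eigenvalues (with algebraic multiplicities) are λ = -2 with multiplicity 3.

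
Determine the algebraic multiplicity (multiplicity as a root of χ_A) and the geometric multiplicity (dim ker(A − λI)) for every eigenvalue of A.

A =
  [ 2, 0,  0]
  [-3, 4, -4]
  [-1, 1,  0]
λ = 2: alg = 3, geom = 1

Step 1 — factor the characteristic polynomial to read off the algebraic multiplicities:
  χ_A(x) = (x - 2)^3

Step 2 — compute geometric multiplicities via the rank-nullity identity g(λ) = n − rank(A − λI):
  rank(A − (2)·I) = 2, so dim ker(A − (2)·I) = n − 2 = 1

Summary:
  λ = 2: algebraic multiplicity = 3, geometric multiplicity = 1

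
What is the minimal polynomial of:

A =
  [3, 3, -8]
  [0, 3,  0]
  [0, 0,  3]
x^2 - 6*x + 9

The characteristic polynomial is χ_A(x) = (x - 3)^3, so the eigenvalues are known. The minimal polynomial is
  m_A(x) = Π_λ (x − λ)^{k_λ}
where k_λ is the size of the *largest* Jordan block for λ (equivalently, the smallest k with (A − λI)^k v = 0 for every generalised eigenvector v of λ).

  λ = 3: largest Jordan block has size 2, contributing (x − 3)^2

So m_A(x) = (x - 3)^2 = x^2 - 6*x + 9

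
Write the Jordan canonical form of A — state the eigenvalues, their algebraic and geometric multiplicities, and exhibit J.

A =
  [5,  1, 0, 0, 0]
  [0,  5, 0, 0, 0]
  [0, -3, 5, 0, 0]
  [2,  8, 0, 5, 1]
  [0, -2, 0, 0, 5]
J_2(5) ⊕ J_2(5) ⊕ J_1(5)

The characteristic polynomial is
  det(x·I − A) = x^5 - 25*x^4 + 250*x^3 - 1250*x^2 + 3125*x - 3125 = (x - 5)^5

Eigenvalues and multiplicities (the geometric multiplicity of λ is n − rank(A − λI), which equals the number of Jordan blocks for λ):
  λ = 5: algebraic multiplicity = 5, geometric multiplicity = 3

Determining the block sizes for each eigenvalue:
  λ = 5: with am = 5 and gm = 3, the partition is not yet determined (e.g. several partitions of 5 into 3 parts exist). Let N = A − (5)·I. Computing rank(N^1) = 2, rank(N^2) = 0; the number of blocks of size ≥ j is rank(N^{j−1}) − rank(N^j), giving [3, 2]. So we have 2 block(s) of size 2, 1 block(s) of size 1 → block sizes [2, 2, 1]

Assembling the blocks gives a Jordan form
J =
  [5, 1, 0, 0, 0]
  [0, 5, 0, 0, 0]
  [0, 0, 5, 1, 0]
  [0, 0, 0, 5, 0]
  [0, 0, 0, 0, 5]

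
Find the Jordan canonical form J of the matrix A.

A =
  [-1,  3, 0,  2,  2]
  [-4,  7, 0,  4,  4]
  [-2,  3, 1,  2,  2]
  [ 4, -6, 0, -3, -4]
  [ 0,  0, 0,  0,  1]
J_2(1) ⊕ J_1(1) ⊕ J_1(1) ⊕ J_1(1)

The characteristic polynomial is
  det(x·I − A) = x^5 - 5*x^4 + 10*x^3 - 10*x^2 + 5*x - 1 = (x - 1)^5

Eigenvalues and multiplicities (the geometric multiplicity of λ is n − rank(A − λI), which equals the number of Jordan blocks for λ):
  λ = 1: algebraic multiplicity = 5, geometric multiplicity = 4

Determining the block sizes for each eigenvalue:
  λ = 1: 4 blocks summing to 5 forces exactly one block of size 2 and the rest size 1 → block sizes [2, 1, 1, 1]

Assembling the blocks gives a Jordan form
J =
  [1, 1, 0, 0, 0]
  [0, 1, 0, 0, 0]
  [0, 0, 1, 0, 0]
  [0, 0, 0, 1, 0]
  [0, 0, 0, 0, 1]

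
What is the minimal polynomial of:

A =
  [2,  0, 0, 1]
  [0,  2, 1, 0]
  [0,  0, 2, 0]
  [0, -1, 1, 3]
x^4 - 9*x^3 + 30*x^2 - 44*x + 24

The characteristic polynomial is χ_A(x) = (x - 3)*(x - 2)^3, so the eigenvalues are known. The minimal polynomial is
  m_A(x) = Π_λ (x − λ)^{k_λ}
where k_λ is the size of the *largest* Jordan block for λ (equivalently, the smallest k with (A − λI)^k v = 0 for every generalised eigenvector v of λ).

  λ = 2: largest Jordan block has size 3, contributing (x − 2)^3
  λ = 3: largest Jordan block has size 1, contributing (x − 3)

So m_A(x) = (x - 3)*(x - 2)^3 = x^4 - 9*x^3 + 30*x^2 - 44*x + 24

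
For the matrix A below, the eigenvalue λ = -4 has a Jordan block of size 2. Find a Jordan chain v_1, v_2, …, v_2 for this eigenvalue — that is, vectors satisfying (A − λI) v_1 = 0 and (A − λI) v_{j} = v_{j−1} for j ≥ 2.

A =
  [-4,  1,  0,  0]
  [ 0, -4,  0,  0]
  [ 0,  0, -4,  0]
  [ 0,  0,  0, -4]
A Jordan chain for λ = -4 of length 2:
v_1 = (1, 0, 0, 0)ᵀ
v_2 = (0, 1, 0, 0)ᵀ

Let N = A − (-4)·I. We want v_2 with N^2 v_2 = 0 but N^1 v_2 ≠ 0; then v_{j-1} := N · v_j for j = 2, …, 2.

Pick v_2 = (0, 1, 0, 0)ᵀ.
Then v_1 = N · v_2 = (1, 0, 0, 0)ᵀ.

Sanity check: (A − (-4)·I) v_1 = (0, 0, 0, 0)ᵀ = 0. ✓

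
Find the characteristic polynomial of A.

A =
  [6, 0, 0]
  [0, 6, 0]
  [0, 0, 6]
x^3 - 18*x^2 + 108*x - 216

Expanding det(x·I − A) (e.g. by cofactor expansion or by noting that A is similar to its Jordan form J, which has the same characteristic polynomial as A) gives
  χ_A(x) = x^3 - 18*x^2 + 108*x - 216
which factors as (x - 6)^3. The eigenvalues (with algebraic multiplicities) are λ = 6 with multiplicity 3.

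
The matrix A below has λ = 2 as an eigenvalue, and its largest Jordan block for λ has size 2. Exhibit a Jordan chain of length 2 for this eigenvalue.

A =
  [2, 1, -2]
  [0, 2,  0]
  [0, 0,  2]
A Jordan chain for λ = 2 of length 2:
v_1 = (1, 0, 0)ᵀ
v_2 = (0, 1, 0)ᵀ

Let N = A − (2)·I. We want v_2 with N^2 v_2 = 0 but N^1 v_2 ≠ 0; then v_{j-1} := N · v_j for j = 2, …, 2.

Pick v_2 = (0, 1, 0)ᵀ.
Then v_1 = N · v_2 = (1, 0, 0)ᵀ.

Sanity check: (A − (2)·I) v_1 = (0, 0, 0)ᵀ = 0. ✓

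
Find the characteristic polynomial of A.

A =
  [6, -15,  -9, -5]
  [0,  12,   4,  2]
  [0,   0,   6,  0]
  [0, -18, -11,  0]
x^4 - 24*x^3 + 216*x^2 - 864*x + 1296

Expanding det(x·I − A) (e.g. by cofactor expansion or by noting that A is similar to its Jordan form J, which has the same characteristic polynomial as A) gives
  χ_A(x) = x^4 - 24*x^3 + 216*x^2 - 864*x + 1296
which factors as (x - 6)^4. The eigenvalues (with algebraic multiplicities) are λ = 6 with multiplicity 4.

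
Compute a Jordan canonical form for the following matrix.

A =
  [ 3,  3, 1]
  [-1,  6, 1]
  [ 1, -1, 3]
J_3(4)

The characteristic polynomial is
  det(x·I − A) = x^3 - 12*x^2 + 48*x - 64 = (x - 4)^3

Eigenvalues and multiplicities (the geometric multiplicity of λ is n − rank(A − λI), which equals the number of Jordan blocks for λ):
  λ = 4: algebraic multiplicity = 3, geometric multiplicity = 1

Determining the block sizes for each eigenvalue:
  λ = 4: one block (gm = 1), so the single block has size am = 3 → block sizes [3]

Assembling the blocks gives a Jordan form
J =
  [4, 1, 0]
  [0, 4, 1]
  [0, 0, 4]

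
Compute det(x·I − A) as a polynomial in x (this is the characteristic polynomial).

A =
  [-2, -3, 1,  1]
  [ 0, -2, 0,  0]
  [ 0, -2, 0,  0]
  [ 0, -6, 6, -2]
x^4 + 6*x^3 + 12*x^2 + 8*x

Expanding det(x·I − A) (e.g. by cofactor expansion or by noting that A is similar to its Jordan form J, which has the same characteristic polynomial as A) gives
  χ_A(x) = x^4 + 6*x^3 + 12*x^2 + 8*x
which factors as x*(x + 2)^3. The eigenvalues (with algebraic multiplicities) are λ = -2 with multiplicity 3, λ = 0 with multiplicity 1.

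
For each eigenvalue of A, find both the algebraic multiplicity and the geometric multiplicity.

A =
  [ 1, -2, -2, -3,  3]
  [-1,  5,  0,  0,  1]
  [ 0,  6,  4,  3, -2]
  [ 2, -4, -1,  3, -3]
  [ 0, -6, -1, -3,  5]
λ = 3: alg = 4, geom = 2; λ = 6: alg = 1, geom = 1

Step 1 — factor the characteristic polynomial to read off the algebraic multiplicities:
  χ_A(x) = (x - 6)*(x - 3)^4

Step 2 — compute geometric multiplicities via the rank-nullity identity g(λ) = n − rank(A − λI):
  rank(A − (3)·I) = 3, so dim ker(A − (3)·I) = n − 3 = 2
  rank(A − (6)·I) = 4, so dim ker(A − (6)·I) = n − 4 = 1

Summary:
  λ = 3: algebraic multiplicity = 4, geometric multiplicity = 2
  λ = 6: algebraic multiplicity = 1, geometric multiplicity = 1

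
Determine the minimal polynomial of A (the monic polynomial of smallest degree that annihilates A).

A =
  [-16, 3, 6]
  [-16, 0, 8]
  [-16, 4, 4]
x^2 + 8*x + 16

The characteristic polynomial is χ_A(x) = (x + 4)^3, so the eigenvalues are known. The minimal polynomial is
  m_A(x) = Π_λ (x − λ)^{k_λ}
where k_λ is the size of the *largest* Jordan block for λ (equivalently, the smallest k with (A − λI)^k v = 0 for every generalised eigenvector v of λ).

  λ = -4: largest Jordan block has size 2, contributing (x + 4)^2

So m_A(x) = (x + 4)^2 = x^2 + 8*x + 16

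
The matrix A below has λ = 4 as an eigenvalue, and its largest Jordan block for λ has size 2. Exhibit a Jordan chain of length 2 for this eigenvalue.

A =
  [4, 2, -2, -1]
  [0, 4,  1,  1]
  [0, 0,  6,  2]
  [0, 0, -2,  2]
A Jordan chain for λ = 4 of length 2:
v_1 = (2, 0, 0, 0)ᵀ
v_2 = (0, 1, 0, 0)ᵀ

Let N = A − (4)·I. We want v_2 with N^2 v_2 = 0 but N^1 v_2 ≠ 0; then v_{j-1} := N · v_j for j = 2, …, 2.

Pick v_2 = (0, 1, 0, 0)ᵀ.
Then v_1 = N · v_2 = (2, 0, 0, 0)ᵀ.

Sanity check: (A − (4)·I) v_1 = (0, 0, 0, 0)ᵀ = 0. ✓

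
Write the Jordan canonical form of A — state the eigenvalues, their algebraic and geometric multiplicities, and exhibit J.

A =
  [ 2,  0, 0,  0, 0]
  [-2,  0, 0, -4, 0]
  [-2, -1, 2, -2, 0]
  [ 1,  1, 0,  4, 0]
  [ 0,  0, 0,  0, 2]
J_2(2) ⊕ J_2(2) ⊕ J_1(2)

The characteristic polynomial is
  det(x·I − A) = x^5 - 10*x^4 + 40*x^3 - 80*x^2 + 80*x - 32 = (x - 2)^5

Eigenvalues and multiplicities (the geometric multiplicity of λ is n − rank(A − λI), which equals the number of Jordan blocks for λ):
  λ = 2: algebraic multiplicity = 5, geometric multiplicity = 3

Determining the block sizes for each eigenvalue:
  λ = 2: with am = 5 and gm = 3, the partition is not yet determined (e.g. several partitions of 5 into 3 parts exist). Let N = A − (2)·I. Computing rank(N^1) = 2, rank(N^2) = 0; the number of blocks of size ≥ j is rank(N^{j−1}) − rank(N^j), giving [3, 2]. So we have 2 block(s) of size 2, 1 block(s) of size 1 → block sizes [2, 2, 1]

Assembling the blocks gives a Jordan form
J =
  [2, 1, 0, 0, 0]
  [0, 2, 0, 0, 0]
  [0, 0, 2, 1, 0]
  [0, 0, 0, 2, 0]
  [0, 0, 0, 0, 2]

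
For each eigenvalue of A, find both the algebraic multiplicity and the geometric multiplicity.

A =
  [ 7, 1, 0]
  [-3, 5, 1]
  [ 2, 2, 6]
λ = 6: alg = 3, geom = 1

Step 1 — factor the characteristic polynomial to read off the algebraic multiplicities:
  χ_A(x) = (x - 6)^3

Step 2 — compute geometric multiplicities via the rank-nullity identity g(λ) = n − rank(A − λI):
  rank(A − (6)·I) = 2, so dim ker(A − (6)·I) = n − 2 = 1

Summary:
  λ = 6: algebraic multiplicity = 3, geometric multiplicity = 1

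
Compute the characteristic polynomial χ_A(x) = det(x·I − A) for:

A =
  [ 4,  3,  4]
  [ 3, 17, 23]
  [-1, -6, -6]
x^3 - 15*x^2 + 75*x - 125

Expanding det(x·I − A) (e.g. by cofactor expansion or by noting that A is similar to its Jordan form J, which has the same characteristic polynomial as A) gives
  χ_A(x) = x^3 - 15*x^2 + 75*x - 125
which factors as (x - 5)^3. The eigenvalues (with algebraic multiplicities) are λ = 5 with multiplicity 3.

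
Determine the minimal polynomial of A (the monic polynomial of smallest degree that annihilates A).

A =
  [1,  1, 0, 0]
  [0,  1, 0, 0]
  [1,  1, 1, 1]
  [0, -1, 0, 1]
x^2 - 2*x + 1

The characteristic polynomial is χ_A(x) = (x - 1)^4, so the eigenvalues are known. The minimal polynomial is
  m_A(x) = Π_λ (x − λ)^{k_λ}
where k_λ is the size of the *largest* Jordan block for λ (equivalently, the smallest k with (A − λI)^k v = 0 for every generalised eigenvector v of λ).

  λ = 1: largest Jordan block has size 2, contributing (x − 1)^2

So m_A(x) = (x - 1)^2 = x^2 - 2*x + 1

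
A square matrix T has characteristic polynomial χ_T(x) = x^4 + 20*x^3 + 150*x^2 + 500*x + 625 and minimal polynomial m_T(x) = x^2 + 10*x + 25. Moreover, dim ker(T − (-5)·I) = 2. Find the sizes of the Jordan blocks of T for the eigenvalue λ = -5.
Block sizes for λ = -5: [2, 2]

Step 1 — from the characteristic polynomial, algebraic multiplicity of λ = -5 is 4. From dim ker(T − (-5)·I) = 2, there are exactly 2 Jordan blocks for λ = -5.
Step 2 — from the minimal polynomial, the factor (x + 5)^2 tells us the largest block for λ = -5 has size 2.
Step 3 — with total size 4, 2 blocks, and largest block 2, the block sizes (in nonincreasing order) are [2, 2].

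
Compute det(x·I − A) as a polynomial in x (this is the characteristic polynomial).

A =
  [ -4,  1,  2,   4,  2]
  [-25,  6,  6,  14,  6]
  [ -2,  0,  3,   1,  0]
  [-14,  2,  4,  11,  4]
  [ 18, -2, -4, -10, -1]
x^5 - 15*x^4 + 90*x^3 - 270*x^2 + 405*x - 243

Expanding det(x·I − A) (e.g. by cofactor expansion or by noting that A is similar to its Jordan form J, which has the same characteristic polynomial as A) gives
  χ_A(x) = x^5 - 15*x^4 + 90*x^3 - 270*x^2 + 405*x - 243
which factors as (x - 3)^5. The eigenvalues (with algebraic multiplicities) are λ = 3 with multiplicity 5.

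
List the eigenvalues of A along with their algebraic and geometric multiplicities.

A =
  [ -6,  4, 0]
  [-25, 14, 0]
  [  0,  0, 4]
λ = 4: alg = 3, geom = 2

Step 1 — factor the characteristic polynomial to read off the algebraic multiplicities:
  χ_A(x) = (x - 4)^3

Step 2 — compute geometric multiplicities via the rank-nullity identity g(λ) = n − rank(A − λI):
  rank(A − (4)·I) = 1, so dim ker(A − (4)·I) = n − 1 = 2

Summary:
  λ = 4: algebraic multiplicity = 3, geometric multiplicity = 2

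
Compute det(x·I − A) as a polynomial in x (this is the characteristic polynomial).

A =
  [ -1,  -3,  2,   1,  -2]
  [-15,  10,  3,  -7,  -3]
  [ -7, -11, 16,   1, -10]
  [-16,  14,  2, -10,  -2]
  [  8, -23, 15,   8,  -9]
x^5 - 6*x^4 - 24*x^3 + 80*x^2 + 336*x + 288

Expanding det(x·I − A) (e.g. by cofactor expansion or by noting that A is similar to its Jordan form J, which has the same characteristic polynomial as A) gives
  χ_A(x) = x^5 - 6*x^4 - 24*x^3 + 80*x^2 + 336*x + 288
which factors as (x - 6)^2*(x + 2)^3. The eigenvalues (with algebraic multiplicities) are λ = -2 with multiplicity 3, λ = 6 with multiplicity 2.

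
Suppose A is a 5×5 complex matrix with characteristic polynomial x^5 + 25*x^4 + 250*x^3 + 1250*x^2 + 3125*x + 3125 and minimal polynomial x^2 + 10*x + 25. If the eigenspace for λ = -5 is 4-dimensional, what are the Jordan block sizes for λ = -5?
Block sizes for λ = -5: [2, 1, 1, 1]

Step 1 — from the characteristic polynomial, algebraic multiplicity of λ = -5 is 5. From dim ker(A − (-5)·I) = 4, there are exactly 4 Jordan blocks for λ = -5.
Step 2 — from the minimal polynomial, the factor (x + 5)^2 tells us the largest block for λ = -5 has size 2.
Step 3 — with total size 5, 4 blocks, and largest block 2, the block sizes (in nonincreasing order) are [2, 1, 1, 1].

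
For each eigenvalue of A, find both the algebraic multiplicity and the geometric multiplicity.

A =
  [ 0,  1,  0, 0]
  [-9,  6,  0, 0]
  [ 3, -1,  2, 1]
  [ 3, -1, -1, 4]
λ = 3: alg = 4, geom = 2

Step 1 — factor the characteristic polynomial to read off the algebraic multiplicities:
  χ_A(x) = (x - 3)^4

Step 2 — compute geometric multiplicities via the rank-nullity identity g(λ) = n − rank(A − λI):
  rank(A − (3)·I) = 2, so dim ker(A − (3)·I) = n − 2 = 2

Summary:
  λ = 3: algebraic multiplicity = 4, geometric multiplicity = 2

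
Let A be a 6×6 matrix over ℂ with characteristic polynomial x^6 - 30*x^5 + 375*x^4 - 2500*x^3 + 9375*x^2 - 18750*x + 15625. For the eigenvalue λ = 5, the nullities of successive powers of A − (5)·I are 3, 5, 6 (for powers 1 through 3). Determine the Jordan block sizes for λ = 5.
Block sizes for λ = 5: [3, 2, 1]

From the dimensions of kernels of powers, the number of Jordan blocks of size at least j is d_j − d_{j−1} where d_j = dim ker(N^j) (with d_0 = 0). Computing the differences gives [3, 2, 1].
The number of blocks of size exactly k is (#blocks of size ≥ k) − (#blocks of size ≥ k + 1), so the partition is: 1 block(s) of size 1, 1 block(s) of size 2, 1 block(s) of size 3.
In nonincreasing order the block sizes are [3, 2, 1].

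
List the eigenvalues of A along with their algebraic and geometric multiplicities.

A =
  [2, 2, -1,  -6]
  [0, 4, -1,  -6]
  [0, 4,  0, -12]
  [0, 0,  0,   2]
λ = 2: alg = 4, geom = 3

Step 1 — factor the characteristic polynomial to read off the algebraic multiplicities:
  χ_A(x) = (x - 2)^4

Step 2 — compute geometric multiplicities via the rank-nullity identity g(λ) = n − rank(A − λI):
  rank(A − (2)·I) = 1, so dim ker(A − (2)·I) = n − 1 = 3

Summary:
  λ = 2: algebraic multiplicity = 4, geometric multiplicity = 3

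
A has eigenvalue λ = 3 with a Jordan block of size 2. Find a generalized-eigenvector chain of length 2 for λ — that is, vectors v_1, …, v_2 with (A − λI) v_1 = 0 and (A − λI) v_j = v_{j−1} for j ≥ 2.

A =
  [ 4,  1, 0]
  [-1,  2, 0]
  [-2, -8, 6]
A Jordan chain for λ = 3 of length 2:
v_1 = (1, -1, -2)ᵀ
v_2 = (1, 0, 0)ᵀ

Let N = A − (3)·I. We want v_2 with N^2 v_2 = 0 but N^1 v_2 ≠ 0; then v_{j-1} := N · v_j for j = 2, …, 2.

Pick v_2 = (1, 0, 0)ᵀ.
Then v_1 = N · v_2 = (1, -1, -2)ᵀ.

Sanity check: (A − (3)·I) v_1 = (0, 0, 0)ᵀ = 0. ✓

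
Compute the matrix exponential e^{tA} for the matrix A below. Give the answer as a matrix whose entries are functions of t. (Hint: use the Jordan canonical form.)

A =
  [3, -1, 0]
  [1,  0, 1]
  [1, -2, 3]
e^{tA} =
  [t*exp(2*t) + exp(2*t), t^2*exp(2*t)/2 - t*exp(2*t), -t^2*exp(2*t)/2]
  [t*exp(2*t), t^2*exp(2*t)/2 - 2*t*exp(2*t) + exp(2*t), -t^2*exp(2*t)/2 + t*exp(2*t)]
  [t*exp(2*t), t^2*exp(2*t)/2 - 2*t*exp(2*t), -t^2*exp(2*t)/2 + t*exp(2*t) + exp(2*t)]

Strategy: write A = P · J · P⁻¹ where J is a Jordan canonical form, so e^{tA} = P · e^{tJ} · P⁻¹, and e^{tJ} can be computed block-by-block.

A has Jordan form
J =
  [2, 1, 0]
  [0, 2, 1]
  [0, 0, 2]
(up to reordering of blocks).

Per-block formulas:
  For a 3×3 Jordan block J_3(2): exp(t · J_3(2)) = e^(2t)·(I + t·N + (t^2/2)·N^2), where N is the 3×3 nilpotent shift.

After assembling e^{tJ} and conjugating by P, we get:

e^{tA} =
  [t*exp(2*t) + exp(2*t), t^2*exp(2*t)/2 - t*exp(2*t), -t^2*exp(2*t)/2]
  [t*exp(2*t), t^2*exp(2*t)/2 - 2*t*exp(2*t) + exp(2*t), -t^2*exp(2*t)/2 + t*exp(2*t)]
  [t*exp(2*t), t^2*exp(2*t)/2 - 2*t*exp(2*t), -t^2*exp(2*t)/2 + t*exp(2*t) + exp(2*t)]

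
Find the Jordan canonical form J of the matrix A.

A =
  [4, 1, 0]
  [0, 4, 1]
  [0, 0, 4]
J_3(4)

The characteristic polynomial is
  det(x·I − A) = x^3 - 12*x^2 + 48*x - 64 = (x - 4)^3

Eigenvalues and multiplicities (the geometric multiplicity of λ is n − rank(A − λI), which equals the number of Jordan blocks for λ):
  λ = 4: algebraic multiplicity = 3, geometric multiplicity = 1

Determining the block sizes for each eigenvalue:
  λ = 4: one block (gm = 1), so the single block has size am = 3 → block sizes [3]

Assembling the blocks gives a Jordan form
J =
  [4, 1, 0]
  [0, 4, 1]
  [0, 0, 4]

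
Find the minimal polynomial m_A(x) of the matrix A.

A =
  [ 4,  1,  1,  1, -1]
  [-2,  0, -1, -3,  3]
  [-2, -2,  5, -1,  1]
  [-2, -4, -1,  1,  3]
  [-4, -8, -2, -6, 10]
x^3 - 12*x^2 + 48*x - 64

The characteristic polynomial is χ_A(x) = (x - 4)^5, so the eigenvalues are known. The minimal polynomial is
  m_A(x) = Π_λ (x − λ)^{k_λ}
where k_λ is the size of the *largest* Jordan block for λ (equivalently, the smallest k with (A − λI)^k v = 0 for every generalised eigenvector v of λ).

  λ = 4: largest Jordan block has size 3, contributing (x − 4)^3

So m_A(x) = (x - 4)^3 = x^3 - 12*x^2 + 48*x - 64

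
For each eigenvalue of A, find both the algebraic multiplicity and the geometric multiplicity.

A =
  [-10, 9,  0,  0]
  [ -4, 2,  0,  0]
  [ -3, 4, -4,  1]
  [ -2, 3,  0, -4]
λ = -4: alg = 4, geom = 2

Step 1 — factor the characteristic polynomial to read off the algebraic multiplicities:
  χ_A(x) = (x + 4)^4

Step 2 — compute geometric multiplicities via the rank-nullity identity g(λ) = n − rank(A − λI):
  rank(A − (-4)·I) = 2, so dim ker(A − (-4)·I) = n − 2 = 2

Summary:
  λ = -4: algebraic multiplicity = 4, geometric multiplicity = 2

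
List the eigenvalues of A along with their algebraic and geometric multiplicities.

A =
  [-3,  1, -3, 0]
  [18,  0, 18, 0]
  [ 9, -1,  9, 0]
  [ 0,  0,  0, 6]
λ = 0: alg = 2, geom = 1; λ = 6: alg = 2, geom = 2

Step 1 — factor the characteristic polynomial to read off the algebraic multiplicities:
  χ_A(x) = x^2*(x - 6)^2

Step 2 — compute geometric multiplicities via the rank-nullity identity g(λ) = n − rank(A − λI):
  rank(A − (0)·I) = 3, so dim ker(A − (0)·I) = n − 3 = 1
  rank(A − (6)·I) = 2, so dim ker(A − (6)·I) = n − 2 = 2

Summary:
  λ = 0: algebraic multiplicity = 2, geometric multiplicity = 1
  λ = 6: algebraic multiplicity = 2, geometric multiplicity = 2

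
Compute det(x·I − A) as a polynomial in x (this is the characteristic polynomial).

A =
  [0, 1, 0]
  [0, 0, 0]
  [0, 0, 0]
x^3

Expanding det(x·I − A) (e.g. by cofactor expansion or by noting that A is similar to its Jordan form J, which has the same characteristic polynomial as A) gives
  χ_A(x) = x^3
which factors as x^3. The eigenvalues (with algebraic multiplicities) are λ = 0 with multiplicity 3.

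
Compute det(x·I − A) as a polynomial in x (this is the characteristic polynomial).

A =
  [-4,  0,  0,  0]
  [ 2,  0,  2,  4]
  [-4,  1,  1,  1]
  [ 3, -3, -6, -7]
x^4 + 10*x^3 + 33*x^2 + 40*x + 16

Expanding det(x·I − A) (e.g. by cofactor expansion or by noting that A is similar to its Jordan form J, which has the same characteristic polynomial as A) gives
  χ_A(x) = x^4 + 10*x^3 + 33*x^2 + 40*x + 16
which factors as (x + 1)^2*(x + 4)^2. The eigenvalues (with algebraic multiplicities) are λ = -4 with multiplicity 2, λ = -1 with multiplicity 2.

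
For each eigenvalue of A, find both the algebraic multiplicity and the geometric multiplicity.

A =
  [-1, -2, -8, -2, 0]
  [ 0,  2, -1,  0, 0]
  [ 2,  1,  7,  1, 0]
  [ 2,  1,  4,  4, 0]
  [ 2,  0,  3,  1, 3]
λ = 3: alg = 5, geom = 3

Step 1 — factor the characteristic polynomial to read off the algebraic multiplicities:
  χ_A(x) = (x - 3)^5

Step 2 — compute geometric multiplicities via the rank-nullity identity g(λ) = n − rank(A − λI):
  rank(A − (3)·I) = 2, so dim ker(A − (3)·I) = n − 2 = 3

Summary:
  λ = 3: algebraic multiplicity = 5, geometric multiplicity = 3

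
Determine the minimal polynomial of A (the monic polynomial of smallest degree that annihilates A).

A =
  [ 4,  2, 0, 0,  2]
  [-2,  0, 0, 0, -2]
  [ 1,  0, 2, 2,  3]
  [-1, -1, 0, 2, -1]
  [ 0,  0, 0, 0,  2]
x^2 - 4*x + 4

The characteristic polynomial is χ_A(x) = (x - 2)^5, so the eigenvalues are known. The minimal polynomial is
  m_A(x) = Π_λ (x − λ)^{k_λ}
where k_λ is the size of the *largest* Jordan block for λ (equivalently, the smallest k with (A − λI)^k v = 0 for every generalised eigenvector v of λ).

  λ = 2: largest Jordan block has size 2, contributing (x − 2)^2

So m_A(x) = (x - 2)^2 = x^2 - 4*x + 4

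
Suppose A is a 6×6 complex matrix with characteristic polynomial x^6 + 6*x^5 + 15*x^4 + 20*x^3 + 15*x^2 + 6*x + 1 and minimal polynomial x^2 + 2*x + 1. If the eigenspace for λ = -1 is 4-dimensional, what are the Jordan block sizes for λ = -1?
Block sizes for λ = -1: [2, 2, 1, 1]

Step 1 — from the characteristic polynomial, algebraic multiplicity of λ = -1 is 6. From dim ker(A − (-1)·I) = 4, there are exactly 4 Jordan blocks for λ = -1.
Step 2 — from the minimal polynomial, the factor (x + 1)^2 tells us the largest block for λ = -1 has size 2.
Step 3 — with total size 6, 4 blocks, and largest block 2, the block sizes (in nonincreasing order) are [2, 2, 1, 1].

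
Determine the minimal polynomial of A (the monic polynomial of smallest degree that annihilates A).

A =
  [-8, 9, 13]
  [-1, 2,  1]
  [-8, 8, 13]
x^3 - 7*x^2 + 11*x - 5

The characteristic polynomial is χ_A(x) = (x - 5)*(x - 1)^2, so the eigenvalues are known. The minimal polynomial is
  m_A(x) = Π_λ (x − λ)^{k_λ}
where k_λ is the size of the *largest* Jordan block for λ (equivalently, the smallest k with (A − λI)^k v = 0 for every generalised eigenvector v of λ).

  λ = 1: largest Jordan block has size 2, contributing (x − 1)^2
  λ = 5: largest Jordan block has size 1, contributing (x − 5)

So m_A(x) = (x - 5)*(x - 1)^2 = x^3 - 7*x^2 + 11*x - 5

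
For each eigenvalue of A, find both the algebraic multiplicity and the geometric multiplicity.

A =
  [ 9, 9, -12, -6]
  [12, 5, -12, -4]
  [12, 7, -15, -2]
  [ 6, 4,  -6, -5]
λ = -3: alg = 3, geom = 2; λ = 3: alg = 1, geom = 1

Step 1 — factor the characteristic polynomial to read off the algebraic multiplicities:
  χ_A(x) = (x - 3)*(x + 3)^3

Step 2 — compute geometric multiplicities via the rank-nullity identity g(λ) = n − rank(A − λI):
  rank(A − (-3)·I) = 2, so dim ker(A − (-3)·I) = n − 2 = 2
  rank(A − (3)·I) = 3, so dim ker(A − (3)·I) = n − 3 = 1

Summary:
  λ = -3: algebraic multiplicity = 3, geometric multiplicity = 2
  λ = 3: algebraic multiplicity = 1, geometric multiplicity = 1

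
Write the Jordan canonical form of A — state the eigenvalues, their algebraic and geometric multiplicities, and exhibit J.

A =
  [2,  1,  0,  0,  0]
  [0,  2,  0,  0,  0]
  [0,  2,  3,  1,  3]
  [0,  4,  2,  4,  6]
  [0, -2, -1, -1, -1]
J_2(2) ⊕ J_2(2) ⊕ J_1(2)

The characteristic polynomial is
  det(x·I − A) = x^5 - 10*x^4 + 40*x^3 - 80*x^2 + 80*x - 32 = (x - 2)^5

Eigenvalues and multiplicities (the geometric multiplicity of λ is n − rank(A − λI), which equals the number of Jordan blocks for λ):
  λ = 2: algebraic multiplicity = 5, geometric multiplicity = 3

Determining the block sizes for each eigenvalue:
  λ = 2: with am = 5 and gm = 3, the partition is not yet determined (e.g. several partitions of 5 into 3 parts exist). Let N = A − (2)·I. Computing rank(N^1) = 2, rank(N^2) = 0; the number of blocks of size ≥ j is rank(N^{j−1}) − rank(N^j), giving [3, 2]. So we have 2 block(s) of size 2, 1 block(s) of size 1 → block sizes [2, 2, 1]

Assembling the blocks gives a Jordan form
J =
  [2, 1, 0, 0, 0]
  [0, 2, 0, 0, 0]
  [0, 0, 2, 1, 0]
  [0, 0, 0, 2, 0]
  [0, 0, 0, 0, 2]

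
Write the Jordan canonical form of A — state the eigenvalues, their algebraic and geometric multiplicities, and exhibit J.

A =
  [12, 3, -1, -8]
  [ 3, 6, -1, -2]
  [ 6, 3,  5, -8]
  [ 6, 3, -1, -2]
J_1(3) ⊕ J_2(6) ⊕ J_1(6)

The characteristic polynomial is
  det(x·I − A) = x^4 - 21*x^3 + 162*x^2 - 540*x + 648 = (x - 6)^3*(x - 3)

Eigenvalues and multiplicities (the geometric multiplicity of λ is n − rank(A − λI), which equals the number of Jordan blocks for λ):
  λ = 3: algebraic multiplicity = 1, geometric multiplicity = 1
  λ = 6: algebraic multiplicity = 3, geometric multiplicity = 2

Determining the block sizes for each eigenvalue:
  λ = 3: one block (gm = 1), so the single block has size am = 1 → block sizes [1]
  λ = 6: 2 blocks summing to 3 forces exactly one block of size 2 and the rest size 1 → block sizes [2, 1]

Assembling the blocks gives a Jordan form
J =
  [3, 0, 0, 0]
  [0, 6, 1, 0]
  [0, 0, 6, 0]
  [0, 0, 0, 6]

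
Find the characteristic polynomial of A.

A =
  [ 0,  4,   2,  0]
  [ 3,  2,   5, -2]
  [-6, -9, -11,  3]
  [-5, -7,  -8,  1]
x^4 + 8*x^3 + 24*x^2 + 32*x + 16

Expanding det(x·I − A) (e.g. by cofactor expansion or by noting that A is similar to its Jordan form J, which has the same characteristic polynomial as A) gives
  χ_A(x) = x^4 + 8*x^3 + 24*x^2 + 32*x + 16
which factors as (x + 2)^4. The eigenvalues (with algebraic multiplicities) are λ = -2 with multiplicity 4.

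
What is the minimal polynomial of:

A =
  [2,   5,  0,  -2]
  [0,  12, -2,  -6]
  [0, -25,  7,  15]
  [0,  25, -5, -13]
x^2 - 4*x + 4

The characteristic polynomial is χ_A(x) = (x - 2)^4, so the eigenvalues are known. The minimal polynomial is
  m_A(x) = Π_λ (x − λ)^{k_λ}
where k_λ is the size of the *largest* Jordan block for λ (equivalently, the smallest k with (A − λI)^k v = 0 for every generalised eigenvector v of λ).

  λ = 2: largest Jordan block has size 2, contributing (x − 2)^2

So m_A(x) = (x - 2)^2 = x^2 - 4*x + 4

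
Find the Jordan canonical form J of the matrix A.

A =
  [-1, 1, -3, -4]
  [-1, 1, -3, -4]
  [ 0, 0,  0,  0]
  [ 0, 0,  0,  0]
J_2(0) ⊕ J_1(0) ⊕ J_1(0)

The characteristic polynomial is
  det(x·I − A) = x^4

Eigenvalues and multiplicities (the geometric multiplicity of λ is n − rank(A − λI), which equals the number of Jordan blocks for λ):
  λ = 0: algebraic multiplicity = 4, geometric multiplicity = 3

Determining the block sizes for each eigenvalue:
  λ = 0: 3 blocks summing to 4 forces exactly one block of size 2 and the rest size 1 → block sizes [2, 1, 1]

Assembling the blocks gives a Jordan form
J =
  [0, 1, 0, 0]
  [0, 0, 0, 0]
  [0, 0, 0, 0]
  [0, 0, 0, 0]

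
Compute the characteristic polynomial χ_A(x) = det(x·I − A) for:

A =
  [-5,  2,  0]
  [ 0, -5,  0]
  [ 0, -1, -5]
x^3 + 15*x^2 + 75*x + 125

Expanding det(x·I − A) (e.g. by cofactor expansion or by noting that A is similar to its Jordan form J, which has the same characteristic polynomial as A) gives
  χ_A(x) = x^3 + 15*x^2 + 75*x + 125
which factors as (x + 5)^3. The eigenvalues (with algebraic multiplicities) are λ = -5 with multiplicity 3.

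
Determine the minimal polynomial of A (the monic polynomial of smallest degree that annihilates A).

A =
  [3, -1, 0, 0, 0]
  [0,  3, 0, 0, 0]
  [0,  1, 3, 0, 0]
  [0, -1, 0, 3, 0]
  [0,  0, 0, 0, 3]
x^2 - 6*x + 9

The characteristic polynomial is χ_A(x) = (x - 3)^5, so the eigenvalues are known. The minimal polynomial is
  m_A(x) = Π_λ (x − λ)^{k_λ}
where k_λ is the size of the *largest* Jordan block for λ (equivalently, the smallest k with (A − λI)^k v = 0 for every generalised eigenvector v of λ).

  λ = 3: largest Jordan block has size 2, contributing (x − 3)^2

So m_A(x) = (x - 3)^2 = x^2 - 6*x + 9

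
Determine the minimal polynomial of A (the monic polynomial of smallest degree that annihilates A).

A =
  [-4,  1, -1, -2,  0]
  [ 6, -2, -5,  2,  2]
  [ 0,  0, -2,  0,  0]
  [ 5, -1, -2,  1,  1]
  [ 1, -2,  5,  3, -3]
x^3 + 6*x^2 + 12*x + 8

The characteristic polynomial is χ_A(x) = (x + 2)^5, so the eigenvalues are known. The minimal polynomial is
  m_A(x) = Π_λ (x − λ)^{k_λ}
where k_λ is the size of the *largest* Jordan block for λ (equivalently, the smallest k with (A − λI)^k v = 0 for every generalised eigenvector v of λ).

  λ = -2: largest Jordan block has size 3, contributing (x + 2)^3

So m_A(x) = (x + 2)^3 = x^3 + 6*x^2 + 12*x + 8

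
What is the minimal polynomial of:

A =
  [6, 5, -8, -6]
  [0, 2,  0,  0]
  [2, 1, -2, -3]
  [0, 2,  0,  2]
x^2 - 4*x + 4

The characteristic polynomial is χ_A(x) = (x - 2)^4, so the eigenvalues are known. The minimal polynomial is
  m_A(x) = Π_λ (x − λ)^{k_λ}
where k_λ is the size of the *largest* Jordan block for λ (equivalently, the smallest k with (A − λI)^k v = 0 for every generalised eigenvector v of λ).

  λ = 2: largest Jordan block has size 2, contributing (x − 2)^2

So m_A(x) = (x - 2)^2 = x^2 - 4*x + 4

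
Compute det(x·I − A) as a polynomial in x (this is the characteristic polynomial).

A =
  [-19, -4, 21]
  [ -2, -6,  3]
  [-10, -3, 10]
x^3 + 15*x^2 + 75*x + 125

Expanding det(x·I − A) (e.g. by cofactor expansion or by noting that A is similar to its Jordan form J, which has the same characteristic polynomial as A) gives
  χ_A(x) = x^3 + 15*x^2 + 75*x + 125
which factors as (x + 5)^3. The eigenvalues (with algebraic multiplicities) are λ = -5 with multiplicity 3.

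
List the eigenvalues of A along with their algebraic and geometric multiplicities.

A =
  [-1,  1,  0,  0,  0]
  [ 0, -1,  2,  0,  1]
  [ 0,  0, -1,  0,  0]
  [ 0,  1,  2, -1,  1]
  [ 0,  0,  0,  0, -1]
λ = -1: alg = 5, geom = 3

Step 1 — factor the characteristic polynomial to read off the algebraic multiplicities:
  χ_A(x) = (x + 1)^5

Step 2 — compute geometric multiplicities via the rank-nullity identity g(λ) = n − rank(A − λI):
  rank(A − (-1)·I) = 2, so dim ker(A − (-1)·I) = n − 2 = 3

Summary:
  λ = -1: algebraic multiplicity = 5, geometric multiplicity = 3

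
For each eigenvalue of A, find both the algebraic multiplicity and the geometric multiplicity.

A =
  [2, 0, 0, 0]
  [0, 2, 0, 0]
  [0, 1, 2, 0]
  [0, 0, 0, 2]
λ = 2: alg = 4, geom = 3

Step 1 — factor the characteristic polynomial to read off the algebraic multiplicities:
  χ_A(x) = (x - 2)^4

Step 2 — compute geometric multiplicities via the rank-nullity identity g(λ) = n − rank(A − λI):
  rank(A − (2)·I) = 1, so dim ker(A − (2)·I) = n − 1 = 3

Summary:
  λ = 2: algebraic multiplicity = 4, geometric multiplicity = 3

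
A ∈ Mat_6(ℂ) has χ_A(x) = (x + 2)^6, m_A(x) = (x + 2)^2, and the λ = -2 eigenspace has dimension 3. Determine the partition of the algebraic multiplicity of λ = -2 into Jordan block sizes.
Block sizes for λ = -2: [2, 2, 2]

Step 1 — from the characteristic polynomial, algebraic multiplicity of λ = -2 is 6. From dim ker(A − (-2)·I) = 3, there are exactly 3 Jordan blocks for λ = -2.
Step 2 — from the minimal polynomial, the factor (x + 2)^2 tells us the largest block for λ = -2 has size 2.
Step 3 — with total size 6, 3 blocks, and largest block 2, the block sizes (in nonincreasing order) are [2, 2, 2].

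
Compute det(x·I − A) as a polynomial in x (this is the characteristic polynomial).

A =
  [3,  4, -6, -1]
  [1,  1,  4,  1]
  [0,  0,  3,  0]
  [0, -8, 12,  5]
x^4 - 12*x^3 + 54*x^2 - 108*x + 81

Expanding det(x·I − A) (e.g. by cofactor expansion or by noting that A is similar to its Jordan form J, which has the same characteristic polynomial as A) gives
  χ_A(x) = x^4 - 12*x^3 + 54*x^2 - 108*x + 81
which factors as (x - 3)^4. The eigenvalues (with algebraic multiplicities) are λ = 3 with multiplicity 4.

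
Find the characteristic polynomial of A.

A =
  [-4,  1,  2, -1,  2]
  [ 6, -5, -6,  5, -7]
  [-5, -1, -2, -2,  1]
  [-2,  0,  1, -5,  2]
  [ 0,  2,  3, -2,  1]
x^5 + 15*x^4 + 90*x^3 + 270*x^2 + 405*x + 243

Expanding det(x·I − A) (e.g. by cofactor expansion or by noting that A is similar to its Jordan form J, which has the same characteristic polynomial as A) gives
  χ_A(x) = x^5 + 15*x^4 + 90*x^3 + 270*x^2 + 405*x + 243
which factors as (x + 3)^5. The eigenvalues (with algebraic multiplicities) are λ = -3 with multiplicity 5.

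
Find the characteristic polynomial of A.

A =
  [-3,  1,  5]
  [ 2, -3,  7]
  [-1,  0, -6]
x^3 + 12*x^2 + 48*x + 64

Expanding det(x·I − A) (e.g. by cofactor expansion or by noting that A is similar to its Jordan form J, which has the same characteristic polynomial as A) gives
  χ_A(x) = x^3 + 12*x^2 + 48*x + 64
which factors as (x + 4)^3. The eigenvalues (with algebraic multiplicities) are λ = -4 with multiplicity 3.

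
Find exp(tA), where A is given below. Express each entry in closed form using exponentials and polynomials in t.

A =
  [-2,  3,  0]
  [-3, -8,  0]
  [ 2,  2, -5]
e^{tA} =
  [3*t*exp(-5*t) + exp(-5*t), 3*t*exp(-5*t), 0]
  [-3*t*exp(-5*t), -3*t*exp(-5*t) + exp(-5*t), 0]
  [2*t*exp(-5*t), 2*t*exp(-5*t), exp(-5*t)]

Strategy: write A = P · J · P⁻¹ where J is a Jordan canonical form, so e^{tA} = P · e^{tJ} · P⁻¹, and e^{tJ} can be computed block-by-block.

A has Jordan form
J =
  [-5,  1,  0]
  [ 0, -5,  0]
  [ 0,  0, -5]
(up to reordering of blocks).

Per-block formulas:
  For a 1×1 block at λ = -5: exp(t · [-5]) = [e^(-5t)].
  For a 2×2 Jordan block J_2(-5): exp(t · J_2(-5)) = e^(-5t)·(I + t·N), where N is the 2×2 nilpotent shift.

After assembling e^{tJ} and conjugating by P, we get:

e^{tA} =
  [3*t*exp(-5*t) + exp(-5*t), 3*t*exp(-5*t), 0]
  [-3*t*exp(-5*t), -3*t*exp(-5*t) + exp(-5*t), 0]
  [2*t*exp(-5*t), 2*t*exp(-5*t), exp(-5*t)]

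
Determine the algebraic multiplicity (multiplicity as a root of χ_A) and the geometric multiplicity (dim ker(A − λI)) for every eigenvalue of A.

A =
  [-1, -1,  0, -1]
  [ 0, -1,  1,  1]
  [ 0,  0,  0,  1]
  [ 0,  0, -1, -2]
λ = -1: alg = 4, geom = 2

Step 1 — factor the characteristic polynomial to read off the algebraic multiplicities:
  χ_A(x) = (x + 1)^4

Step 2 — compute geometric multiplicities via the rank-nullity identity g(λ) = n − rank(A − λI):
  rank(A − (-1)·I) = 2, so dim ker(A − (-1)·I) = n − 2 = 2

Summary:
  λ = -1: algebraic multiplicity = 4, geometric multiplicity = 2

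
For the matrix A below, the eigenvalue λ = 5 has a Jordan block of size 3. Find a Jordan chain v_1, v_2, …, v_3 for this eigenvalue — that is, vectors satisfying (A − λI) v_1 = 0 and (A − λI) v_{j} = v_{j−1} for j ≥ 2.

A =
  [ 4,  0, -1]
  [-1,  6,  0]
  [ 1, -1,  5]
A Jordan chain for λ = 5 of length 3:
v_1 = (1, 1, -1)ᵀ
v_2 = (0, 1, -1)ᵀ
v_3 = (0, 1, 0)ᵀ

Let N = A − (5)·I. We want v_3 with N^3 v_3 = 0 but N^2 v_3 ≠ 0; then v_{j-1} := N · v_j for j = 3, …, 2.

Pick v_3 = (0, 1, 0)ᵀ.
Then v_2 = N · v_3 = (0, 1, -1)ᵀ.
Then v_1 = N · v_2 = (1, 1, -1)ᵀ.

Sanity check: (A − (5)·I) v_1 = (0, 0, 0)ᵀ = 0. ✓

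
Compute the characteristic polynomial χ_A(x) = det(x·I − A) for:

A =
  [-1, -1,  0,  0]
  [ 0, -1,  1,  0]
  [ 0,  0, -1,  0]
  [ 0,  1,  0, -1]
x^4 + 4*x^3 + 6*x^2 + 4*x + 1

Expanding det(x·I − A) (e.g. by cofactor expansion or by noting that A is similar to its Jordan form J, which has the same characteristic polynomial as A) gives
  χ_A(x) = x^4 + 4*x^3 + 6*x^2 + 4*x + 1
which factors as (x + 1)^4. The eigenvalues (with algebraic multiplicities) are λ = -1 with multiplicity 4.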